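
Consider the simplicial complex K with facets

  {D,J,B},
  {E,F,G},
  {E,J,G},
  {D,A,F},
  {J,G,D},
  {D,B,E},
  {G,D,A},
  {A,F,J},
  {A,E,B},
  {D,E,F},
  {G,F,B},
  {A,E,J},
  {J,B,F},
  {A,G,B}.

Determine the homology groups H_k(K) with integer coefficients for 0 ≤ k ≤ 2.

K has 7 vertices, 21 edges, 14 triangles.
rank ∂_0 = 0, rank ∂_1 = 6 ⇒ b_0 = 7 − 0 − 6 = 1; all invariant factors of ∂_1 are 1 so no torsion. So H_0 = Z.
rank ∂_1 = 6, rank ∂_2 = 13 ⇒ b_1 = 21 − 6 − 13 = 2; all invariant factors of ∂_2 are 1 so no torsion. So H_1 = Z^2.
rank ∂_2 = 13, rank ∂_3 = 0 ⇒ b_2 = 14 − 13 − 0 = 1. So H_2 = Z.

H_0 = Z,  H_1 = Z^2,  H_2 = Z.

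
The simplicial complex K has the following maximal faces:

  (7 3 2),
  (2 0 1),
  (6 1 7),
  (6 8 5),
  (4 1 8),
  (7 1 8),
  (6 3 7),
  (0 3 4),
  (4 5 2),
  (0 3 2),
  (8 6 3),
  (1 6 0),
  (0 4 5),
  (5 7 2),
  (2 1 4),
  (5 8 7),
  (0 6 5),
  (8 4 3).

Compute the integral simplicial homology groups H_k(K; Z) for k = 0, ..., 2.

H_0 = Z,  H_1 = Z ⊕ Z/2,  H_2 = 0.

Fix the vertex order 0 < 1 < 2 < 3 < 4 < 5 < 6 < 7 < 8 and write every simplex with vertices in increasing order. Then dim K = 2 and the simplices of K are:

  0-simplices (9): [0], [1], [2], [3], [4], [5], [6], [7], [8]
  1-simplices (27): (27 of them)
  2-simplices (18): [0,1,2], [0,1,6], [0,2,3], [0,3,4], [0,4,5], [0,5,6], [1,2,4], [1,4,8], [1,6,7], [1,7,8], [2,3,7], [2,4,5], [2,5,7], [3,4,8], [3,6,7], [3,6,8], [5,6,8], [5,7,8]

Hence C_0 ≅ Z^9, C_1 ≅ Z^27, C_2 ≅ Z^18.

The boundary map ∂_1: C_1 → C_0 maps an edge to its endpoints' difference, ∂[p,q] = q − p. For instance
  ∂[2,7] = [7] − [2].
This gives a 9×27 integer matrix of rank 8; reducing to Smith normal form yields diagonal entries (1,1,1,1,1,1,1,1).

Boundary ∂_2: C_2 → C_1 acts by ∂[p,q,r] = [q,r] − [p,r] + [p,q]. For instance
  ∂[5,6,8] = [6,8] − [5,8] + [5,6],
  ∂[0,2,3] = [2,3] − [0,3] + [0,2].
As a 27×18 matrix over Z this has rank 18, with invariant factors (1,1,1,1,1,1,1,1,1,1,1,1,1,1,1,1,1,2).

Now H_k = ker ∂_k / im ∂_{k+1}, so:

  H_0: rank C_0 − rank ∂_1 = 9 − 8 = 1, and the invariant factors of ∂_1 are all 1, so H_0 ≅ Z.
  H_1: rank ker ∂_1 − rank ∂_2 = (27 − 8) − 18 = 1, and ∂_2 has invariant factor 2 > 1, so H_1 ≅ Z ⊕ Z/2.
  H_2: rank ker ∂_2 − rank ∂_3 = (18 − 18) − 0 = 0, and there is no ∂_3, so H_2 ≅ 0.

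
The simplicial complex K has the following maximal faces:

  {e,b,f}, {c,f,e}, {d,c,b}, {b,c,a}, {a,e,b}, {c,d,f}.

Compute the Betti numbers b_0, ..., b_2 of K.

b_0 = 1, b_1 = 1, b_2 = 0.

We work with the vertex ordering a < b < c < d < e < f. The simplices of K, each written with vertices in increasing order, are:

  0-simplices (6): a, b, c, d, e, f
  1-simplices (12): ab, ac, ae, bc, bd, be, bf, cd, ce, cf, df, ef
  2-simplices (6): abc, abe, bcd, bef, cdf, cef

giving chain groups C_0 ≅ Z^6, C_1 ≅ Z^12, C_2 ≅ Z^6.

∂_1: C_1 → C_0 sends each edge [p,q] (with p < q) to q − p.
The resulting 6×12 matrix has rank 5, and its Smith normal form has invariant factors (1,1,1,1,1).

∂_2: C_2 → C_1 sends each 2-simplex [p,q,r] to [q,r] − [p,r] + [p,q]. For instance
  ∂bcd = cd − bd + bc,
  ∂abc = bc − ac + ab.
The 12×6 boundary matrix has rank 6 and Smith normal form diag(1,1,1,1,1,1).

Reading off H_k = ker ∂_k / im ∂_{k+1}:

  H_0: rank C_0 − rank ∂_1 = 6 − 5 = 1, and the invariant factors of ∂_1 are all 1, so H_0 = Z.
  H_1: rank ker ∂_1 − rank ∂_2 = (12 − 5) − 6 = 1, and the invariant factors of ∂_2 are all 1, so H_1 = Z.
  H_2: rank ker ∂_2 − rank ∂_3 = (6 − 6) − 0 = 0, and there is no ∂_3, so H_2 = 0.

Hence the Betti numbers are b_0 = 1, b_1 = 1, b_2 = 0.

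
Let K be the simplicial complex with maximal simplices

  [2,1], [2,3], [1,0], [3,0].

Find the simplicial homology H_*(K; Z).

We work with the vertex ordering 0 < 1 < 2 < 3. The simplices of K, each written with vertices in increasing order, are:

  0-simplices (4): [0], [1], [2], [3]
  1-simplices (4): [0,1], [0,3], [1,2], [2,3]

giving chain groups C_0 ≅ Z^4, C_1 ≅ Z^4.

The boundary map ∂_1: C_1 → C_0 sends each edge [p,q] (with p < q) to q − p. For instance
  ∂[1,2] = [2] − [1].
The resulting 4×4 matrix has rank 3, and its Smith normal form has invariant factors (1,1,1).

Reading off H_k = ker ∂_k / im ∂_{k+1}:

  H_0: rank C_0 − rank ∂_1 = 4 − 3 = 1, and the invariant factors of ∂_1 are all 1, so H_0 ≅ Z.
  H_1: rank ker ∂_1 − rank ∂_2 = (4 − 3) − 0 = 1, and there is no ∂_2, so H_1 ≅ Z.

(K is a triangulation of the circle S^1.)

H_0 ≅ Z,  H_1 ≅ Z.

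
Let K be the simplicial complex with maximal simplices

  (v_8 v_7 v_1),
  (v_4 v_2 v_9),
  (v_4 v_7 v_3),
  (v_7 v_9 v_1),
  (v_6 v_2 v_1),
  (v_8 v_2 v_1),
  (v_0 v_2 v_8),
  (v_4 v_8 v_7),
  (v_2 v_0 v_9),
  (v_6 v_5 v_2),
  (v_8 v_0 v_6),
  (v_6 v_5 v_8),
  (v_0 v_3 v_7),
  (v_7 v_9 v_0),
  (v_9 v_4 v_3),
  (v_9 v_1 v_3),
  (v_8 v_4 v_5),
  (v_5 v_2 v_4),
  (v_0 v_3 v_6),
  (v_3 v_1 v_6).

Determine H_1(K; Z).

We work with the vertex ordering v_0 < v_1 < v_2 < v_3 < v_4 < v_5 < v_6 < v_7 < v_8 < v_9. The simplices of K, each written with vertices in increasing order, are:

  0-simplices (10): [v_0], [v_1], [v_2], [v_3], [v_4], [v_5], [v_6], [v_7], [v_8], [v_9]
  1-simplices (30): (30 of them)
  2-simplices (20): (20 of them)

giving chain groups C_0 ≅ Z^10, C_1 ≅ Z^30, C_2 ≅ Z^20.

Boundary ∂_1: C_1 → C_0 is given by ∂[p,q] = [q] − [p]. For instance
  ∂[v_0,v_9] = [v_9] − [v_0].
The 10×30 boundary matrix has rank 9 and Smith normal form diag(1,1,1,1,1,1,1,1,1).

∂_2: C_2 → C_1 sends each 2-simplex [p,q,r] to [q,r] − [p,r] + [p,q]. For instance
  ∂[v_0,v_3,v_6] = [v_3,v_6] − [v_0,v_6] + [v_0,v_3],
  ∂[v_1,v_7,v_8] = [v_7,v_8] − [v_1,v_8] + [v_1,v_7].
The resulting 30×20 matrix has rank 20, and its Smith normal form has invariant factors (1,1,1,1,1,1,1,1,1,1,1,1,1,1,1,1,1,1,1,2).

Now H_k = ker ∂_k / im ∂_{k+1}, so:

  H_1: rank ker ∂_1 − rank ∂_2 = (30 − 9) − 20 = 1, and ∂_2 has invariant factor 2 > 1, so H_1 ≅ Z ⊕ Z/2.

H_1 = Z ⊕ Z/2.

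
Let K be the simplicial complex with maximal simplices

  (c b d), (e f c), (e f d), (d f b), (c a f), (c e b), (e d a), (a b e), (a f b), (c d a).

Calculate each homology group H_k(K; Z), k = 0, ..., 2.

H_0 = Z,  H_1 = Z/2Z,  H_2 = 0.

We work with the vertex ordering a < b < c < d < e < f. The simplices of K, each written with vertices in increasing order, are:

  0-simplices (6): a, b, c, d, e, f
  1-simplices (15): ab, ac, ad, ae, af, bc, bd, be, bf, cd, ce, cf, de, df, ef
  2-simplices (10): abe, abf, acd, acf, ade, bcd, bce, bdf, cef, def

Hence C_0 ≅ Z^6, C_1 ≅ Z^15, C_2 ≅ Z^10.

∂_1: C_1 → C_0 sends each edge [p,q] (with p < q) to q − p.
This gives a 6×15 integer matrix of rank 5; reducing to Smith normal form yields diagonal entries (1,1,1,1,1).

Boundary ∂_2: C_2 → C_1 acts by ∂[p,q,r] = [q,r] − [p,r] + [p,q]. For instance
  ∂ade = de − ae + ad,
  ∂acf = cf − af + ac.
This gives a 15×10 integer matrix of rank 10; reducing to Smith normal form yields diagonal entries (1,1,1,1,1,1,1,1,1,2).

Reading off H_k = ker ∂_k / im ∂_{k+1}:

  H_0: rank C_0 − rank ∂_1 = 6 − 5 = 1, and the invariant factors of ∂_1 are all 1, so H_0 ≅ Z.
  H_1: rank ker ∂_1 − rank ∂_2 = (15 − 5) − 10 = 0, and ∂_2 has invariant factor 2 > 1, so H_1 ≅ Z/2Z.
  H_2: rank ker ∂_2 − rank ∂_3 = (10 − 10) − 0 = 0, and there is no ∂_3, so H_2 ≅ 0.

(K is a triangulation of the real projective plane RP^2.)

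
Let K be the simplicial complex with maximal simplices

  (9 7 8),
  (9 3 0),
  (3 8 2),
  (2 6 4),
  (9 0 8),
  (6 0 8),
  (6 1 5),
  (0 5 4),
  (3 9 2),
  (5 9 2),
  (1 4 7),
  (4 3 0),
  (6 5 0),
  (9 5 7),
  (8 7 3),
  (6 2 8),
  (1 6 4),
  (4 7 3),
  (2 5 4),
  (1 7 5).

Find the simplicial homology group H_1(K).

Take the total order 0 < 1 < 2 < 3 < 4 < 5 < 6 < 7 < 8 < 9 on the vertex set. Then K (dimension 2) consists of the simplices:

  0-simplices (10): [0], [1], [2], [3], [4], [5], [6], [7], [8], [9]
  1-simplices (30): (30 of them)
  2-simplices (20): (20 of them)

giving chain groups C_0 ≅ Z^10, C_1 ≅ Z^30, C_2 ≅ Z^20.

Boundary ∂_1: C_1 → C_0 maps an edge to its endpoints' difference, ∂[p,q] = q − p. For instance
  ∂[2,5] = [5] − [2].
This gives a 10×30 integer matrix of rank 9; reducing to Smith normal form yields diagonal entries (1,1,1,1,1,1,1,1,1).

The boundary map ∂_2: C_2 → C_1 maps a triangle to the signed sum of its edges. For instance
  ∂[0,3,4] = [3,4] − [0,4] + [0,3],
  ∂[3,7,8] = [7,8] − [3,8] + [3,7].
As a 30×20 matrix over Z this has rank 20, with invariant factors (1,1,1,1,1,1,1,1,1,1,1,1,1,1,1,1,1,1,1,2).

Now H_k = ker ∂_k / im ∂_{k+1}, so:

  H_1: rank ker ∂_1 − rank ∂_2 = (30 − 9) − 20 = 1, and ∂_2 has invariant factor 2 > 1, so H_1 ≅ Z ⊕ Z/2.

H_1 ≅ Z ⊕ Z/2.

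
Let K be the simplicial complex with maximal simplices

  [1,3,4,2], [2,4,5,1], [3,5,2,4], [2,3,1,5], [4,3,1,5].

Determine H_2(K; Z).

K has 5 vertices, 10 edges, 10 triangles, 5 3-simplices.
rank ∂_2 = 6, rank ∂_3 = 4 ⇒ b_2 = 10 − 6 − 4 = 0; all invariant factors of ∂_3 are 1 so no torsion. So H_2 ≅ 0.

H_2 = 0.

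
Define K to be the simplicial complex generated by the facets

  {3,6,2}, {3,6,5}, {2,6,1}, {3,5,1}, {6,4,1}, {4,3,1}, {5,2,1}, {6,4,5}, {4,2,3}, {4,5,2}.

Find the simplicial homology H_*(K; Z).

H_0 ≅ Z,  H_1 ≅ Z/2,  H_2 = 0.

K has 6 vertices, 15 edges, 10 triangles.
rank ∂_0 = 0, rank ∂_1 = 5 ⇒ b_0 = 6 − 0 − 5 = 1; all invariant factors of ∂_1 are 1 so no torsion. So H_0 = Z.
rank ∂_1 = 5, rank ∂_2 = 10 ⇒ b_1 = 15 − 5 − 10 = 0; ∂_2 has invariant factor(s) [2] giving torsion. So H_1 = Z/2.
rank ∂_2 = 10, rank ∂_3 = 0 ⇒ b_2 = 10 − 10 − 0 = 0. So H_2 = 0.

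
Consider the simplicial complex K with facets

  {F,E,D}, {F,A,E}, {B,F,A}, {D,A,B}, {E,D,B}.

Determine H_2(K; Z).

Take the total order A < B < D < E < F on the vertex set. Then K (dimension 2) consists of the simplices:

  0-simplices (5): A, B, D, E, F
  1-simplices (10): AB, AD, AE, AF, BD, BE, BF, DE, DF, EF
  2-simplices (5): ABD, ABF, AEF, BDE, DEF

so the chain groups are C_0 ≅ Z^5, C_1 ≅ Z^10, C_2 ≅ Z^5.

∂_1: C_1 → C_0 is given by ∂[p,q] = [q] − [p]. For instance
  ∂AD = D − A.
The resulting 5×10 matrix has rank 4, and its Smith normal form has invariant factors (1,1,1,1).

∂_2: C_2 → C_1 sends each 2-simplex [p,q,r] to [q,r] − [p,r] + [p,q]. For instance
  ∂BDE = DE − BE + BD,
  ∂AEF = EF − AF + AE.
The 10×5 boundary matrix has rank 5 and Smith normal form diag(1,1,1,1,1).

Now H_k = ker ∂_k / im ∂_{k+1}, so:

  H_2: rank ker ∂_2 − rank ∂_3 = (5 − 5) − 0 = 0, and there is no ∂_3, so H_2 = 0.

H_2 = 0.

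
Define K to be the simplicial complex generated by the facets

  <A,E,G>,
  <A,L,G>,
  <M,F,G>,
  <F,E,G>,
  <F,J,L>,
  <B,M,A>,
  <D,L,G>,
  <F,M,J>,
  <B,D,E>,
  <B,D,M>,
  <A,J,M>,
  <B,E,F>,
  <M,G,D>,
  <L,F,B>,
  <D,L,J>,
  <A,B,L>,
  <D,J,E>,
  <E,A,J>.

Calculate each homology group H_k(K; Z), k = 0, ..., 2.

H_0 ≅ Z,  H_1 ≅ Z^2,  H_2 ≅ Z.

Take the total order A < B < D < E < F < G < J < L < M on the vertex set. Then K (dimension 2) consists of the simplices:

  0-simplices (9): A, B, D, E, F, G, J, L, M
  1-simplices (27): AB, AE, AG, AJ, AL, AM, BD, BE, BF, BL, BM, DE, DG, DJ, DL, DM, EF, EG, EJ, FG, FJ, FL, FM, GL, GM, JL, JM
  2-simplices (18): ABL, ABM, AEG, AEJ, AGL, AJM, BDE, BDM, BEF, BFL, DEJ, DGL, DGM, DJL, EFG, FGM, FJL, FJM

Hence C_0 ≅ Z^9, C_1 ≅ Z^27, C_2 ≅ Z^18.

The boundary map ∂_1: C_1 → C_0 is given by ∂[p,q] = [q] − [p]. For instance
  ∂EJ = J − E.
The 9×27 boundary matrix has rank 8 and Smith normal form diag(1,1,1,1,1,1,1,1).

The boundary map ∂_2: C_2 → C_1 sends each 2-simplex [p,q,r] to [q,r] − [p,r] + [p,q]. For instance
  ∂AEG = EG − AG + AE,
  ∂AGL = GL − AL + AG.
The resulting 27×18 matrix has rank 17, and its Smith normal form has invariant factors (1,1,1,1,1,1,1,1,1,1,1,1,1,1,1,1,1).

Computing H_k = (kernel of ∂_k) / (image of ∂_{k+1}):

  H_0: rank C_0 − rank ∂_1 = 9 − 8 = 1, and the invariant factors of ∂_1 are all 1, so H_0 ≅ Z.
  H_1: rank ker ∂_1 − rank ∂_2 = (27 − 8) − 17 = 2, and the invariant factors of ∂_2 are all 1, so H_1 ≅ Z^2.
  H_2: rank ker ∂_2 − rank ∂_3 = (18 − 17) − 0 = 1, and there is no ∂_3, so H_2 ≅ Z.

As a check, the Euler characteristic is 9 − 27 + 18 = 0, which agrees with 1 − 2 + 1 = 0.
(K is a triangulation of the torus T^2.)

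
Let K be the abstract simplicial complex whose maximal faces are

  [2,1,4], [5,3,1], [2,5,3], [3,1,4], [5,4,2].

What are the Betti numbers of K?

K has 5 vertices, 10 edges, 5 triangles.
rank ∂_0 = 0, rank ∂_1 = 4 ⇒ b_0 = 5 − 0 − 4 = 1; all invariant factors of ∂_1 are 1 so no torsion. So H_0 = Z.
rank ∂_1 = 4, rank ∂_2 = 5 ⇒ b_1 = 10 − 4 − 5 = 1; all invariant factors of ∂_2 are 1 so no torsion. So H_1 = Z.
rank ∂_2 = 5, rank ∂_3 = 0 ⇒ b_2 = 5 − 5 − 0 = 0. So H_2 = 0.

b_0 = 1, b_1 = 1, b_2 = 0.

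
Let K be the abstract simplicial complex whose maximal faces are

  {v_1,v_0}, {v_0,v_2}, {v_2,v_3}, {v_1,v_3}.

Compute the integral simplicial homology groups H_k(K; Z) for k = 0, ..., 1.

H_0 = Z,  H_1 = Z.

We work with the vertex ordering v_0 < v_1 < v_2 < v_3. The simplices of K, each written with vertices in increasing order, are:

  0-simplices (4): [v_0], [v_1], [v_2], [v_3]
  1-simplices (4): [v_0,v_1], [v_0,v_2], [v_1,v_3], [v_2,v_3]

giving chain groups C_0 ≅ Z^4, C_1 ≅ Z^4.

Boundary ∂_1: C_1 → C_0 is given by ∂[p,q] = [q] − [p]. For instance
  ∂[v_1,v_3] = [v_3] − [v_1].
The 4×4 boundary matrix has rank 3 and Smith normal form diag(1,1,1).

Now H_k = ker ∂_k / im ∂_{k+1}, so:

  H_0: rank C_0 − rank ∂_1 = 4 − 3 = 1, and the invariant factors of ∂_1 are all 1, so H_0 ≅ Z.
  H_1: rank ker ∂_1 − rank ∂_2 = (4 − 3) − 0 = 1, and there is no ∂_2, so H_1 ≅ Z.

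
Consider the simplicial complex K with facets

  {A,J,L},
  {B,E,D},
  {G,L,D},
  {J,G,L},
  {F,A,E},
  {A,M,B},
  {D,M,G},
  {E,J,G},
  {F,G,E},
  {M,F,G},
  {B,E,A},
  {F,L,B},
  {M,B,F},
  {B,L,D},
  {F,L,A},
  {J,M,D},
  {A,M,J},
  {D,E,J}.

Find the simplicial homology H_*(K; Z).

We work with the vertex ordering A < B < D < E < F < G < J < L < M. The simplices of K, each written with vertices in increasing order, are:

  0-simplices (9): A, B, D, E, F, G, J, L, M
  1-simplices (27): AB, AE, AF, AJ, AL, AM, BD, BE, BF, BL, BM, DE, DG, DJ, DL, DM, EF, EG, EJ, FG, FL, FM, GJ, GL, GM, JL, JM
  2-simplices (18): ABE, ABM, AEF, AFL, AJL, AJM, BDE, BDL, BFL, BFM, DEJ, DGL, DGM, DJM, EFG, EGJ, FGM, GJL

Hence C_0 ≅ Z^9, C_1 ≅ Z^27, C_2 ≅ Z^18.

∂_1: C_1 → C_0 sends each edge [p,q] (with p < q) to q − p. For instance
  ∂AE = E − A.
The 9×27 boundary matrix has rank 8 and Smith normal form diag(1,1,1,1,1,1,1,1).

∂_2: C_2 → C_1 acts by ∂[p,q,r] = [q,r] − [p,r] + [p,q]. For instance
  ∂ABE = BE − AE + AB,
  ∂GJL = JL − GL + GJ.
This gives a 27×18 integer matrix of rank 18; reducing to Smith normal form yields diagonal entries (1,1,1,1,1,1,1,1,1,1,1,1,1,1,1,1,1,2).

Now H_k = ker ∂_k / im ∂_{k+1}, so:

  H_0: rank C_0 − rank ∂_1 = 9 − 8 = 1, and the invariant factors of ∂_1 are all 1, so H_0 ≅ Z.
  H_1: rank ker ∂_1 − rank ∂_2 = (27 − 8) − 18 = 1, and ∂_2 has invariant factor 2 > 1, so H_1 ≅ Z ⊕ Z/2.
  H_2: rank ker ∂_2 − rank ∂_3 = (18 − 18) − 0 = 0, and there is no ∂_3, so H_2 ≅ 0.

As a check, the Euler characteristic is 9 − 27 + 18 = 0, which agrees with 1 − 1 + 0 = 0.

H_0 ≅ Z,  H_1 ≅ Z ⊕ Z/2,  H_2 = 0.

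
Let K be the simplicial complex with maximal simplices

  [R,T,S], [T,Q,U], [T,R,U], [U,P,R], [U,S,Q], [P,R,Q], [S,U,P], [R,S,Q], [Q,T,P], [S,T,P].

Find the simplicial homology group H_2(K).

We work with the vertex ordering P < Q < R < S < T < U. The simplices of K, each written with vertices in increasing order, are:

  0-simplices (6): P, Q, R, S, T, U
  1-simplices (15): PQ, PR, PS, PT, PU, QR, QS, QT, QU, RS, RT, RU, ST, SU, TU
  2-simplices (10): PQR, PQT, PRU, PST, PSU, QRS, QSU, QTU, RST, RTU

so the chain groups are C_0 ≅ Z^6, C_1 ≅ Z^15, C_2 ≅ Z^10.

Boundary ∂_1: C_1 → C_0 is given by ∂[p,q] = [q] − [p]. For instance
  ∂RT = T − R.
This gives a 6×15 integer matrix of rank 5; reducing to Smith normal form yields diagonal entries (1,1,1,1,1).

The boundary map ∂_2: C_2 → C_1 sends each 2-simplex [p,q,r] to [q,r] − [p,r] + [p,q]. For instance
  ∂QTU = TU − QU + QT,
  ∂PQT = QT − PT + PQ.
This gives a 15×10 integer matrix of rank 10; reducing to Smith normal form yields diagonal entries (1,1,1,1,1,1,1,1,1,2).

Reading off H_k = ker ∂_k / im ∂_{k+1}:

  H_2: rank ker ∂_2 − rank ∂_3 = (10 − 10) − 0 = 0, and there is no ∂_3, so H_2 = 0.

(K is a triangulation of the real projective plane RP^2.)

H_2 ≅ 0.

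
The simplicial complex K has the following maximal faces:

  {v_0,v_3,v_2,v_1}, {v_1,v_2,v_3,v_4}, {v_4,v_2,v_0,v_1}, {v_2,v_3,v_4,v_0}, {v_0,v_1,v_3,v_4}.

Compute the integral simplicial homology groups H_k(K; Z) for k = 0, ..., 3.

H_0 ≅ Z,  H_1 = 0,  H_2 = 0,  H_3 ≅ Z.

Fix the vertex order v_0 < v_1 < v_2 < v_3 < v_4 and write every simplex with vertices in increasing order. Then dim K = 3 and the simplices of K are:

  0-simplices (5): [v_0], [v_1], [v_2], [v_3], [v_4]
  1-simplices (10): [v_0,v_1], [v_0,v_2], [v_0,v_3], [v_0,v_4], [v_1,v_2], [v_1,v_3], [v_1,v_4], [v_2,v_3], [v_2,v_4], [v_3,v_4]
  2-simplices (10): [v_0,v_1,v_2], [v_0,v_1,v_3], [v_0,v_1,v_4], [v_0,v_2,v_3], [v_0,v_2,v_4], [v_0,v_3,v_4], [v_1,v_2,v_3], [v_1,v_2,v_4], [v_1,v_3,v_4], [v_2,v_3,v_4]
  3-simplices (5): [v_0,v_1,v_2,v_3], [v_0,v_1,v_2,v_4], [v_0,v_1,v_3,v_4], [v_0,v_2,v_3,v_4], [v_1,v_2,v_3,v_4]

Hence C_0 ≅ Z^5, C_1 ≅ Z^10, C_2 ≅ Z^10, C_3 ≅ Z^5.

∂_1: C_1 → C_0 maps an edge to its endpoints' difference, ∂[p,q] = q − p. For instance
  ∂[v_1,v_4] = [v_4] − [v_1].
As a 5×10 matrix over Z this has rank 4, with invariant factors (1,1,1,1).

∂_2: C_2 → C_1 sends each 2-simplex [p,q,r] to [q,r] − [p,r] + [p,q]. For instance
  ∂[v_1,v_2,v_4] = [v_2,v_4] − [v_1,v_4] + [v_1,v_2],
  ∂[v_0,v_1,v_2] = [v_1,v_2] − [v_0,v_2] + [v_0,v_1].
The 10×10 boundary matrix has rank 6 and Smith normal form diag(1,1,1,1,1,1).

Boundary ∂_3: C_3 → C_2 sends each 3-simplex σ to the alternating sum Σ_i (−1)^i (σ with its i-th vertex removed). For instance
  ∂[v_0,v_1,v_2,v_3] = [v_1,v_2,v_3] − [v_0,v_2,v_3] + [v_0,v_1,v_3] − [v_0,v_1,v_2],
  ∂[v_0,v_2,v_3,v_4] = [v_2,v_3,v_4] − [v_0,v_3,v_4] + [v_0,v_2,v_4] − [v_0,v_2,v_3].
As a 10×5 matrix over Z this has rank 4, with invariant factors (1,1,1,1).

From H_k ≅ ker(∂_k) / im(∂_{k+1}) we obtain:

  H_0: rank C_0 − rank ∂_1 = 5 − 4 = 1, and the invariant factors of ∂_1 are all 1, so H_0 = Z.
  H_1: rank ker ∂_1 − rank ∂_2 = (10 − 4) − 6 = 0, and the invariant factors of ∂_2 are all 1, so H_1 = 0.
  H_2: rank ker ∂_2 − rank ∂_3 = (10 − 6) − 4 = 0, and the invariant factors of ∂_3 are all 1, so H_2 = 0.
  H_3: rank ker ∂_3 − rank ∂_4 = (5 − 4) − 0 = 1, and there is no ∂_4, so H_3 = Z.

As a check, the Euler characteristic is 5 − 10 + 10 − 5 = 0, which agrees with 1 − 0 + 0 − 1 = 0.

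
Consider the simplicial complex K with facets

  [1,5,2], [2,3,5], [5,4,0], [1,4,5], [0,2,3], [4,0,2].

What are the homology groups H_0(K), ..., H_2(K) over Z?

H_0 = Z,  H_1 = Z,  H_2 = 0.

K has 6 vertices, 12 edges, 6 triangles.
rank ∂_0 = 0, rank ∂_1 = 5 ⇒ b_0 = 6 − 0 − 5 = 1; all invariant factors of ∂_1 are 1 so no torsion. So H_0 = Z.
rank ∂_1 = 5, rank ∂_2 = 6 ⇒ b_1 = 12 − 5 − 6 = 1; all invariant factors of ∂_2 are 1 so no torsion. So H_1 = Z.
rank ∂_2 = 6, rank ∂_3 = 0 ⇒ b_2 = 6 − 6 − 0 = 0. So H_2 = 0.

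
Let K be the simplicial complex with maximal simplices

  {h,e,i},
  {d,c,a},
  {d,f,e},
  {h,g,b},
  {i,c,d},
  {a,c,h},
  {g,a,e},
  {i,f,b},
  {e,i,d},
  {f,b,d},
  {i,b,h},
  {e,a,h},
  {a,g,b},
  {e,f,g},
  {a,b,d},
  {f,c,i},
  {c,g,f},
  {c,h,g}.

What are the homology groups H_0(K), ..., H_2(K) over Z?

H_0 = Z,  H_1 = Z ⊕ Z/2Z,  H_2 = 0.

K has 9 vertices, 27 edges, 18 triangles.
rank ∂_0 = 0, rank ∂_1 = 8 ⇒ b_0 = 9 − 0 − 8 = 1; all invariant factors of ∂_1 are 1 so no torsion. So H_0 ≅ Z.
rank ∂_1 = 8, rank ∂_2 = 18 ⇒ b_1 = 27 − 8 − 18 = 1; ∂_2 has invariant factor(s) [2] giving torsion. So H_1 ≅ Z ⊕ Z/2Z.
rank ∂_2 = 18, rank ∂_3 = 0 ⇒ b_2 = 18 − 18 − 0 = 0. So H_2 ≅ 0.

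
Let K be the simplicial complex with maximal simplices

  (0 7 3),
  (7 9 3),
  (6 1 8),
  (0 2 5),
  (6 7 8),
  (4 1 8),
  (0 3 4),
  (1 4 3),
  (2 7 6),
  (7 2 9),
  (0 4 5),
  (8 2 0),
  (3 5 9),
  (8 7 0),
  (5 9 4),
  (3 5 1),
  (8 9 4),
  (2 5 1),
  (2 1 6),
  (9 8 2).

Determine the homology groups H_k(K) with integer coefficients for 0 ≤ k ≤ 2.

Take the total order 0 < 1 < 2 < 3 < 4 < 5 < 6 < 7 < 8 < 9 on the vertex set. Then K (dimension 2) consists of the simplices:

  0-simplices (10): [0], [1], [2], [3], [4], [5], [6], [7], [8], [9]
  1-simplices (30): (30 of them)
  2-simplices (20): (20 of them)

so the chain groups are C_0 ≅ Z^10, C_1 ≅ Z^30, C_2 ≅ Z^20.

∂_1: C_1 → C_0 sends each edge [p,q] (with p < q) to q − p. For instance
  ∂[1,3] = [3] − [1].
The resulting 10×30 matrix has rank 9, and its Smith normal form has invariant factors (1,1,1,1,1,1,1,1,1).

Boundary ∂_2: C_2 → C_1 sends each 2-simplex [p,q,r] to [q,r] − [p,r] + [p,q]. For instance
  ∂[3,7,9] = [7,9] − [3,9] + [3,7],
  ∂[0,3,4] = [3,4] − [0,4] + [0,3].
The resulting 30×20 matrix has rank 20, and its Smith normal form has invariant factors (1,1,1,1,1,1,1,1,1,1,1,1,1,1,1,1,1,1,1,2).

Computing H_k = (kernel of ∂_k) / (image of ∂_{k+1}):

  H_0: rank C_0 − rank ∂_1 = 10 − 9 = 1, and the invariant factors of ∂_1 are all 1, so H_0 ≅ Z.
  H_1: rank ker ∂_1 − rank ∂_2 = (30 − 9) − 20 = 1, and ∂_2 has invariant factor 2 > 1, so H_1 ≅ Z ⊕ Z/2.
  H_2: rank ker ∂_2 − rank ∂_3 = (20 − 20) − 0 = 0, and there is no ∂_3, so H_2 ≅ 0.

As a check, the Euler characteristic is 10 − 30 + 20 = 0, which agrees with 1 − 1 + 0 = 0.
(K is a triangulation of the Klein bottle.)

H_0 ≅ Z,  H_1 ≅ Z ⊕ Z/2,  H_2 = 0.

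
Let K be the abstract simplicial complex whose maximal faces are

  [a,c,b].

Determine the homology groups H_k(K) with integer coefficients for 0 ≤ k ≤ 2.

H_0 ≅ Z,  H_1 = 0,  H_2 = 0.

K has 3 vertices, 3 edges, 1 triangle.
rank ∂_0 = 0, rank ∂_1 = 2 ⇒ b_0 = 3 − 0 − 2 = 1; all invariant factors of ∂_1 are 1 so no torsion. So H_0 ≅ Z.
rank ∂_1 = 2, rank ∂_2 = 1 ⇒ b_1 = 3 − 2 − 1 = 0; all invariant factors of ∂_2 are 1 so no torsion. So H_1 ≅ 0.
rank ∂_2 = 1, rank ∂_3 = 0 ⇒ b_2 = 1 − 1 − 0 = 0. So H_2 ≅ 0.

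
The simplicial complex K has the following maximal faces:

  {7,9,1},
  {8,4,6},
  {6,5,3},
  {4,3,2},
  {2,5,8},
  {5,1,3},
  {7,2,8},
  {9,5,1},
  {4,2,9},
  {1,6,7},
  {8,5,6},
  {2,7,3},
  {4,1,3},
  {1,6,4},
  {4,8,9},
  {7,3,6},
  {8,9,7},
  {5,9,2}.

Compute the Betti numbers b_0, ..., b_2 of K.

b_0 = 1, b_1 = 1, b_2 = 0.

Fix the vertex order 1 < 2 < 3 < 4 < 5 < 6 < 7 < 8 < 9 and write every simplex with vertices in increasing order. Then dim K = 2 and the simplices of K are:

  0-simplices (9): [1], [2], [3], [4], [5], [6], [7], [8], [9]
  1-simplices (27): (27 of them)
  2-simplices (18): [1,3,4], [1,3,5], [1,4,6], [1,5,9], [1,6,7], [1,7,9], [2,3,4], [2,3,7], [2,4,9], [2,5,8], [2,5,9], [2,7,8], [3,5,6], [3,6,7], [4,6,8], [4,8,9], [5,6,8], [7,8,9]

Hence C_0 ≅ Z^9, C_1 ≅ Z^27, C_2 ≅ Z^18.

∂_1: C_1 → C_0 maps an edge to its endpoints' difference, ∂[p,q] = q − p. For instance
  ∂[7,9] = [9] − [7].
The 9×27 boundary matrix has rank 8 and Smith normal form diag(1,1,1,1,1,1,1,1).

Boundary ∂_2: C_2 → C_1 acts by ∂[p,q,r] = [q,r] − [p,r] + [p,q]. For instance
  ∂[4,6,8] = [6,8] − [4,8] + [4,6],
  ∂[2,3,4] = [3,4] − [2,4] + [2,3].
The resulting 27×18 matrix has rank 18, and its Smith normal form has invariant factors (1,1,1,1,1,1,1,1,1,1,1,1,1,1,1,1,1,2).

From H_k ≅ ker(∂_k) / im(∂_{k+1}) we obtain:

  H_0: rank C_0 − rank ∂_1 = 9 − 8 = 1, and the invariant factors of ∂_1 are all 1, so H_0 = Z.
  H_1: rank ker ∂_1 − rank ∂_2 = (27 − 8) − 18 = 1, and ∂_2 has invariant factor 2 > 1, so H_1 = Z ⊕ Z_2.
  H_2: rank ker ∂_2 − rank ∂_3 = (18 − 18) − 0 = 0, and there is no ∂_3, so H_2 = 0.

(K is a triangulation of the Klein bottle.)

Hence the Betti numbers are b_0 = 1, b_1 = 1, b_2 = 0.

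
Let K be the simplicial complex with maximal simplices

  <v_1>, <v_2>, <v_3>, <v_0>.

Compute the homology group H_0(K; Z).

We work with the vertex ordering v_0 < v_1 < v_2 < v_3. The simplices of K, each written with vertices in increasing order, are:

  0-simplices (4): [v_0], [v_1], [v_2], [v_3]

Hence C_0 ≅ Z^4.

From H_k ≅ ker(∂_k) / im(∂_{k+1}) we obtain:

  H_0: rank C_0 − rank ∂_1 = 4 − 0 = 4, and there is no ∂_1, so H_0 = Z^4.

(K is a triangulation of a set of 4 points.)

H_0 ≅ Z^4.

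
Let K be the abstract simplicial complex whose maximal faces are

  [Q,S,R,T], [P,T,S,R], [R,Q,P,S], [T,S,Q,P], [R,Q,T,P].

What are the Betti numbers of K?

Fix the vertex order P < Q < R < S < T and write every simplex with vertices in increasing order. Then dim K = 3 and the simplices of K are:

  0-simplices (5): P, Q, R, S, T
  1-simplices (10): PQ, PR, PS, PT, QR, QS, QT, RS, RT, ST
  2-simplices (10): PQR, PQS, PQT, PRS, PRT, PST, QRS, QRT, QST, RST
  3-simplices (5): PQRS, PQRT, PQST, PRST, QRST

Hence C_0 ≅ Z^5, C_1 ≅ Z^10, C_2 ≅ Z^10, C_3 ≅ Z^5.

Boundary ∂_1: C_1 → C_0 is given by ∂[p,q] = [q] − [p]. For instance
  ∂PR = R − P.
As a 5×10 matrix over Z this has rank 4, with invariant factors (1,1,1,1).

∂_2: C_2 → C_1 acts by ∂[p,q,r] = [q,r] − [p,r] + [p,q]. For instance
  ∂RST = ST − RT + RS,
  ∂PST = ST − PT + PS.
This gives a 10×10 integer matrix of rank 6; reducing to Smith normal form yields diagonal entries (1,1,1,1,1,1).

∂_3: C_3 → C_2 sends each 3-simplex σ to the alternating sum Σ_i (−1)^i (σ with its i-th vertex removed). For instance
  ∂QRST = RST − QST + QRT − QRS,
  ∂PRST = RST − PST + PRT − PRS.
The 10×5 boundary matrix has rank 4 and Smith normal form diag(1,1,1,1).

Now H_k = ker ∂_k / im ∂_{k+1}, so:

  H_0: rank C_0 − rank ∂_1 = 5 − 4 = 1, and the invariant factors of ∂_1 are all 1, so H_0 = Z.
  H_1: rank ker ∂_1 − rank ∂_2 = (10 − 4) − 6 = 0, and the invariant factors of ∂_2 are all 1, so H_1 = 0.
  H_2: rank ker ∂_2 − rank ∂_3 = (10 − 6) − 4 = 0, and the invariant factors of ∂_3 are all 1, so H_2 = 0.
  H_3: rank ker ∂_3 − rank ∂_4 = (5 − 4) − 0 = 1, and there is no ∂_4, so H_3 = Z.

Hence the Betti numbers are b_0 = 1, b_1 = 0, b_2 = 0, b_3 = 1.

b_0 = 1, b_1 = 0, b_2 = 0, b_3 = 1.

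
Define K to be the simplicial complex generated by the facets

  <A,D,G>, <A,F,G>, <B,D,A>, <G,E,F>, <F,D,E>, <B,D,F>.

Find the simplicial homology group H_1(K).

H_1 ≅ Z.

Order the vertices as A < B < D < E < F < G. Listing each simplex with vertices in this order, K has dimension 2 with simplices:

  0-simplices (6): A, B, D, E, F, G
  1-simplices (12): AB, AD, AF, AG, BD, BF, DE, DF, DG, EF, EG, FG
  2-simplices (6): ABD, ADG, AFG, BDF, DEF, EFG

Hence C_0 ≅ Z^6, C_1 ≅ Z^12, C_2 ≅ Z^6.

Boundary ∂_1: C_1 → C_0 is given by ∂[p,q] = [q] − [p].
The 6×12 boundary matrix has rank 5 and Smith normal form diag(1,1,1,1,1).

Boundary ∂_2: C_2 → C_1 maps a triangle to the signed sum of its edges. For instance
  ∂BDF = DF − BF + BD,
  ∂EFG = FG − EG + EF.
This gives a 12×6 integer matrix of rank 6; reducing to Smith normal form yields diagonal entries (1,1,1,1,1,1).

From H_k ≅ ker(∂_k) / im(∂_{k+1}) we obtain:

  H_1: rank ker ∂_1 − rank ∂_2 = (12 − 5) − 6 = 1, and the invariant factors of ∂_2 are all 1, so H_1 ≅ Z.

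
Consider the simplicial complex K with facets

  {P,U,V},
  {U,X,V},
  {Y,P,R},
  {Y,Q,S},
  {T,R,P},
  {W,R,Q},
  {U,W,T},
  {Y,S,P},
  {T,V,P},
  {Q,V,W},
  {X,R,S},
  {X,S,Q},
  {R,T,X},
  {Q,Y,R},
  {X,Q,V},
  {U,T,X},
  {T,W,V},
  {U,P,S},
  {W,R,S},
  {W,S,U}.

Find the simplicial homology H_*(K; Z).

H_0 = Z,  H_1 = Z ⊕ Z/2Z,  H_2 = 0.

Order the vertices as P < Q < R < S < T < U < V < W < X < Y. Listing each simplex with vertices in this order, K has dimension 2 with simplices:

  0-simplices (10): P, Q, R, S, T, U, V, W, X, Y
  1-simplices (30): PR, PS, PT, PU, PV, PY, QR, QS, QV, QW, QX, QY, RS, RT, RW, RX, RY, SU, SW, SX, SY, TU, TV, TW, TX, UV, UW, UX, VW, VX
  2-simplices (20): PRT, PRY, PSU, PSY, PTV, PUV, QRW, QRY, QSX, QSY, QVW, QVX, RSW, RSX, RTX, SUW, TUW, TUX, TVW, UVX

giving chain groups C_0 ≅ Z^10, C_1 ≅ Z^30, C_2 ≅ Z^20.

∂_1: C_1 → C_0 is given by ∂[p,q] = [q] − [p]. For instance
  ∂PU = U − P.
The resulting 10×30 matrix has rank 9, and its Smith normal form has invariant factors (1,1,1,1,1,1,1,1,1).

∂_2: C_2 → C_1 sends each 2-simplex [p,q,r] to [q,r] − [p,r] + [p,q]. For instance
  ∂TUX = UX − TX + TU,
  ∂RSX = SX − RX + RS.
The 30×20 boundary matrix has rank 20 and Smith normal form diag(1,1,1,1,1,1,1,1,1,1,1,1,1,1,1,1,1,1,1,2).

Now H_k = ker ∂_k / im ∂_{k+1}, so:

  H_0: rank C_0 − rank ∂_1 = 10 − 9 = 1, and the invariant factors of ∂_1 are all 1, so H_0 = Z.
  H_1: rank ker ∂_1 − rank ∂_2 = (30 − 9) − 20 = 1, and ∂_2 has invariant factor 2 > 1, so H_1 = Z ⊕ Z/2Z.
  H_2: rank ker ∂_2 − rank ∂_3 = (20 − 20) − 0 = 0, and there is no ∂_3, so H_2 = 0.

(K is a triangulation of the Klein bottle.)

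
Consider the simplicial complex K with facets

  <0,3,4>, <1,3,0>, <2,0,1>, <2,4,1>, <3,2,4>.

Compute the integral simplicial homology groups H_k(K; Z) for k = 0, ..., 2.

H_0 ≅ Z,  H_1 ≅ Z,  H_2 = 0.

Fix the vertex order 0 < 1 < 2 < 3 < 4 and write every simplex with vertices in increasing order. Then dim K = 2 and the simplices of K are:

  0-simplices (5): [0], [1], [2], [3], [4]
  1-simplices (10): [0,1], [0,2], [0,3], [0,4], [1,2], [1,3], [1,4], [2,3], [2,4], [3,4]
  2-simplices (5): [0,1,2], [0,1,3], [0,3,4], [1,2,4], [2,3,4]

so the chain groups are C_0 ≅ Z^5, C_1 ≅ Z^10, C_2 ≅ Z^5.

Boundary ∂_1: C_1 → C_0 is given by ∂[p,q] = [q] − [p].
The 5×10 boundary matrix has rank 4 and Smith normal form diag(1,1,1,1).

The boundary map ∂_2: C_2 → C_1 sends each 2-simplex [p,q,r] to [q,r] − [p,r] + [p,q]. For instance
  ∂[2,3,4] = [3,4] − [2,4] + [2,3],
  ∂[1,2,4] = [2,4] − [1,4] + [1,2].
As a 10×5 matrix over Z this has rank 5, with invariant factors (1,1,1,1,1).

Computing H_k = (kernel of ∂_k) / (image of ∂_{k+1}):

  H_0: rank C_0 − rank ∂_1 = 5 − 4 = 1, and the invariant factors of ∂_1 are all 1, so H_0 = Z.
  H_1: rank ker ∂_1 − rank ∂_2 = (10 − 4) − 5 = 1, and the invariant factors of ∂_2 are all 1, so H_1 = Z.
  H_2: rank ker ∂_2 − rank ∂_3 = (5 − 5) − 0 = 0, and there is no ∂_3, so H_2 = 0.

As a check, the Euler characteristic is 5 − 10 + 5 = 0, which agrees with 1 − 1 + 0 = 0.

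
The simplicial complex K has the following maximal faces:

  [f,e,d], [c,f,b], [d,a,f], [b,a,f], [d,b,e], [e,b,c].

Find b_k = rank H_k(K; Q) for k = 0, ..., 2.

b_0 = 1, b_1 = 1, b_2 = 0.

K has 6 vertices, 12 edges, 6 triangles.
rank ∂_0 = 0, rank ∂_1 = 5 ⇒ b_0 = 6 − 0 − 5 = 1; all invariant factors of ∂_1 are 1 so no torsion. So H_0 ≅ Z.
rank ∂_1 = 5, rank ∂_2 = 6 ⇒ b_1 = 12 − 5 − 6 = 1; all invariant factors of ∂_2 are 1 so no torsion. So H_1 ≅ Z.
rank ∂_2 = 6, rank ∂_3 = 0 ⇒ b_2 = 6 − 6 − 0 = 0. So H_2 ≅ 0.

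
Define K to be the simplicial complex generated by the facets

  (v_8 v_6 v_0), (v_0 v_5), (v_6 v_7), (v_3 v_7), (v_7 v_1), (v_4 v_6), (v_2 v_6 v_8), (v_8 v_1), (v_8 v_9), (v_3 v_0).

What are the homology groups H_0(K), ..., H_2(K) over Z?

H_0 = Z,  H_1 = Z^2,  H_2 = 0.

Order the vertices as v_0 < v_1 < v_2 < v_3 < v_4 < v_5 < v_6 < v_7 < v_8 < v_9. Listing each simplex with vertices in this order, K has dimension 2 with simplices:

  0-simplices (10): [v_0], [v_1], [v_2], [v_3], [v_4], [v_5], [v_6], [v_7], [v_8], [v_9]
  1-simplices (13): [v_0,v_3], [v_0,v_5], [v_0,v_6], [v_0,v_8], [v_1,v_7], [v_1,v_8], [v_2,v_6], [v_2,v_8], [v_3,v_7], [v_4,v_6], [v_6,v_7], [v_6,v_8], [v_8,v_9]
  2-simplices (2): [v_0,v_6,v_8], [v_2,v_6,v_8]

giving chain groups C_0 ≅ Z^10, C_1 ≅ Z^13, C_2 ≅ Z^2.

∂_1: C_1 → C_0 maps an edge to its endpoints' difference, ∂[p,q] = q − p.
The resulting 10×13 matrix has rank 9, and its Smith normal form has invariant factors (1,1,1,1,1,1,1,1,1).

∂_2: C_2 → C_1 sends each 2-simplex [p,q,r] to [q,r] − [p,r] + [p,q]. For instance
  ∂[v_0,v_6,v_8] = [v_6,v_8] − [v_0,v_8] + [v_0,v_6],
  ∂[v_2,v_6,v_8] = [v_6,v_8] − [v_2,v_8] + [v_2,v_6].
As a 13×2 matrix over Z this has rank 2, with invariant factors (1,1).

Now H_k = ker ∂_k / im ∂_{k+1}, so:

  H_0: rank C_0 − rank ∂_1 = 10 − 9 = 1, and the invariant factors of ∂_1 are all 1, so H_0 ≅ Z.
  H_1: rank ker ∂_1 − rank ∂_2 = (13 − 9) − 2 = 2, and the invariant factors of ∂_2 are all 1, so H_1 ≅ Z^2.
  H_2: rank ker ∂_2 − rank ∂_3 = (2 − 2) − 0 = 0, and there is no ∂_3, so H_2 ≅ 0.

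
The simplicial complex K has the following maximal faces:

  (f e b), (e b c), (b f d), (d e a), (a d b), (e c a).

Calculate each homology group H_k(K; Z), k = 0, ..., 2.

H_0 ≅ Z,  H_1 ≅ Z,  H_2 = 0.

We work with the vertex ordering a < b < c < d < e < f. The simplices of K, each written with vertices in increasing order, are:

  0-simplices (6): a, b, c, d, e, f
  1-simplices (12): ab, ac, ad, ae, bc, bd, be, bf, ce, de, df, ef
  2-simplices (6): abd, ace, ade, bce, bdf, bef

giving chain groups C_0 ≅ Z^6, C_1 ≅ Z^12, C_2 ≅ Z^6.

Boundary ∂_1: C_1 → C_0 maps an edge to its endpoints' difference, ∂[p,q] = q − p.
The resulting 6×12 matrix has rank 5, and its Smith normal form has invariant factors (1,1,1,1,1).

∂_2: C_2 → C_1 acts by ∂[p,q,r] = [q,r] − [p,r] + [p,q]. For instance
  ∂ace = ce − ae + ac,
  ∂bef = ef − bf + be.
The resulting 12×6 matrix has rank 6, and its Smith normal form has invariant factors (1,1,1,1,1,1).

From H_k ≅ ker(∂_k) / im(∂_{k+1}) we obtain:

  H_0: rank C_0 − rank ∂_1 = 6 − 5 = 1, and the invariant factors of ∂_1 are all 1, so H_0 = Z.
  H_1: rank ker ∂_1 − rank ∂_2 = (12 − 5) − 6 = 1, and the invariant factors of ∂_2 are all 1, so H_1 = Z.
  H_2: rank ker ∂_2 − rank ∂_3 = (6 − 6) − 0 = 0, and there is no ∂_3, so H_2 = 0.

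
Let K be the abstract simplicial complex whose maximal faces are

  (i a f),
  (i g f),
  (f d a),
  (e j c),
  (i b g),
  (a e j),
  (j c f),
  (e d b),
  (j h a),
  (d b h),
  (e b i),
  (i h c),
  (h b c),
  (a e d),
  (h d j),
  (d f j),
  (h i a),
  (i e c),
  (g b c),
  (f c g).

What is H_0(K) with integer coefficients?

H_0 = Z.

We work with the vertex ordering a < b < c < d < e < f < g < h < i < j. The simplices of K, each written with vertices in increasing order, are:

  0-simplices (10): a, b, c, d, e, f, g, h, i, j
  1-simplices (30): ad, ae, af, ah, ai, aj, bc, bd, be, bg, bh, bi, ce, cf, cg, ch, ci, cj, de, df, dh, dj, ei, ej, fg, fi, fj, gi, hi, hj
  2-simplices (20): ade, adf, aej, afi, ahi, ahj, bcg, bch, bde, bdh, bei, bgi, cei, cej, cfg, cfj, chi, dfj, dhj, fgi

giving chain groups C_0 ≅ Z^10, C_1 ≅ Z^30, C_2 ≅ Z^20.

Boundary ∂_1: C_1 → C_0 is given by ∂[p,q] = [q] − [p]. For instance
  ∂cg = g − c.
This gives a 10×30 integer matrix of rank 9; reducing to Smith normal form yields diagonal entries (1,1,1,1,1,1,1,1,1).

The boundary map ∂_2: C_2 → C_1 sends each 2-simplex [p,q,r] to [q,r] − [p,r] + [p,q]. For instance
  ∂ahj = hj − aj + ah,
  ∂bdh = dh − bh + bd.
The 30×20 boundary matrix has rank 20 and Smith normal form diag(1,1,1,1,1,1,1,1,1,1,1,1,1,1,1,1,1,1,1,2).

Computing H_k = (kernel of ∂_k) / (image of ∂_{k+1}):

  H_0: rank C_0 − rank ∂_1 = 10 − 9 = 1, and the invariant factors of ∂_1 are all 1, so H_0 ≅ Z.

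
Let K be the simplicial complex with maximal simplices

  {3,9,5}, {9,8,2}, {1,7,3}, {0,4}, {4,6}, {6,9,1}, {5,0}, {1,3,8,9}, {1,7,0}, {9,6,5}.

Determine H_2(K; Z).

Take the total order 0 < 1 < 2 < 3 < 4 < 5 < 6 < 7 < 8 < 9 on the vertex set. Then K (dimension 3) consists of the simplices:

  0-simplices (10): [0], [1], [2], [3], [4], [5], [6], [7], [8], [9]
  1-simplices (20): [0,1], [0,4], [0,5], [0,7], [1,3], [1,6], [1,7], [1,8], [1,9], [2,8], [2,9], [3,5], [3,7], [3,8], [3,9], [4,6], [5,6], [5,9], [6,9], [8,9]
  2-simplices (10): [0,1,7], [1,3,7], [1,3,8], [1,3,9], [1,6,9], [1,8,9], [2,8,9], [3,5,9], [3,8,9], [5,6,9]
  3-simplices (1): [1,3,8,9]

Hence C_0 ≅ Z^10, C_1 ≅ Z^20, C_2 ≅ Z^10, C_3 ≅ Z^1.

Boundary ∂_1: C_1 → C_0 maps an edge to its endpoints' difference, ∂[p,q] = q − p. For instance
  ∂[1,3] = [3] − [1].
This gives a 10×20 integer matrix of rank 9; reducing to Smith normal form yields diagonal entries (1,1,1,1,1,1,1,1,1).

∂_2: C_2 → C_1 sends each 2-simplex [p,q,r] to [q,r] − [p,r] + [p,q]. For instance
  ∂[1,3,9] = [3,9] − [1,9] + [1,3],
  ∂[0,1,7] = [1,7] − [0,7] + [0,1].
The 20×10 boundary matrix has rank 9 and Smith normal form diag(1,1,1,1,1,1,1,1,1).

Boundary ∂_3: C_3 → C_2 sends each 3-simplex σ to the alternating sum Σ_i (−1)^i (σ with its i-th vertex removed). For instance
  ∂[1,3,8,9] = [3,8,9] − [1,8,9] + [1,3,9] − [1,3,8].
The 10×1 boundary matrix has rank 1 and Smith normal form diag(1).

Reading off H_k = ker ∂_k / im ∂_{k+1}:

  H_2: rank ker ∂_2 − rank ∂_3 = (10 − 9) − 1 = 0, and the invariant factors of ∂_3 are all 1, so H_2 ≅ 0.

H_2 ≅ 0.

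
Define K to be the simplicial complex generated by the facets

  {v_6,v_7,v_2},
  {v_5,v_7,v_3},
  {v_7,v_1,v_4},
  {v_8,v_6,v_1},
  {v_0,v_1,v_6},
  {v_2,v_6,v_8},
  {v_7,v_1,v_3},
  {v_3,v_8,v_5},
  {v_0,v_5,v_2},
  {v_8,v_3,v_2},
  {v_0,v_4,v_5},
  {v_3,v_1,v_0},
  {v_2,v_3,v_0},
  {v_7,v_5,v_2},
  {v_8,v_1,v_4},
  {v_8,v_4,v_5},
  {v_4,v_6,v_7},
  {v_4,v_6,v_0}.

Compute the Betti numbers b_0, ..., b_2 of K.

Order the vertices as v_0 < v_1 < v_2 < v_3 < v_4 < v_5 < v_6 < v_7 < v_8. Listing each simplex with vertices in this order, K has dimension 2 with simplices:

  0-simplices (9): [v_0], [v_1], [v_2], [v_3], [v_4], [v_5], [v_6], [v_7], [v_8]
  1-simplices (27): (27 of them)
  2-simplices (18): (18 of them)

Hence C_0 ≅ Z^9, C_1 ≅ Z^27, C_2 ≅ Z^18.

The boundary map ∂_1: C_1 → C_0 maps an edge to its endpoints' difference, ∂[p,q] = q − p.
As a 9×27 matrix over Z this has rank 8, with invariant factors (1,1,1,1,1,1,1,1).

The boundary map ∂_2: C_2 → C_1 sends each 2-simplex [p,q,r] to [q,r] − [p,r] + [p,q]. For instance
  ∂[v_3,v_5,v_8] = [v_5,v_8] − [v_3,v_8] + [v_3,v_5],
  ∂[v_2,v_6,v_7] = [v_6,v_7] − [v_2,v_7] + [v_2,v_6].
As a 27×18 matrix over Z this has rank 18, with invariant factors (1,1,1,1,1,1,1,1,1,1,1,1,1,1,1,1,1,2).

Now H_k = ker ∂_k / im ∂_{k+1}, so:

  H_0: rank C_0 − rank ∂_1 = 9 − 8 = 1, and the invariant factors of ∂_1 are all 1, so H_0 = Z.
  H_1: rank ker ∂_1 − rank ∂_2 = (27 − 8) − 18 = 1, and ∂_2 has invariant factor 2 > 1, so H_1 = Z ⊕ Z/2.
  H_2: rank ker ∂_2 − rank ∂_3 = (18 − 18) − 0 = 0, and there is no ∂_3, so H_2 = 0.

As a check, the Euler characteristic is 9 − 27 + 18 = 0, which agrees with 1 − 1 + 0 = 0.

Hence the Betti numbers are b_0 = 1, b_1 = 1, b_2 = 0.

b_0 = 1, b_1 = 1, b_2 = 0.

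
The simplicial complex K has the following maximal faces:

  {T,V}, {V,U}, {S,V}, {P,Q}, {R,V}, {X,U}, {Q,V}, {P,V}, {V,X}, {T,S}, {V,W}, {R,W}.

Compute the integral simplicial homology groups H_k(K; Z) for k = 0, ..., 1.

H_0 = Z,  H_1 = Z^4.

Order the vertices as P < Q < R < S < T < U < V < W < X. Listing each simplex with vertices in this order, K has dimension 1 with simplices:

  0-simplices (9): P, Q, R, S, T, U, V, W, X
  1-simplices (12): PQ, PV, QV, RV, RW, ST, SV, TV, UV, UX, VW, VX

so the chain groups are C_0 ≅ Z^9, C_1 ≅ Z^12.

∂_1: C_1 → C_0 sends each edge [p,q] (with p < q) to q − p.
As a 9×12 matrix over Z this has rank 8, with invariant factors (1,1,1,1,1,1,1,1).

Now H_k = ker ∂_k / im ∂_{k+1}, so:

  H_0: rank C_0 − rank ∂_1 = 9 − 8 = 1, and the invariant factors of ∂_1 are all 1, so H_0 = Z.
  H_1: rank ker ∂_1 − rank ∂_2 = (12 − 8) − 0 = 4, and there is no ∂_2, so H_1 = Z^4.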